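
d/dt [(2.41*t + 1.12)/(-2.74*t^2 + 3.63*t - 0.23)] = (6.6034*t^2 + 6.1376*t - 4.6199)/(7.5076*t^4 - 19.8924*t^3 + 14.4373*t^2 - 1.6698*t + 0.0529)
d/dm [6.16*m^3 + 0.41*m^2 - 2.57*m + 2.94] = 18.48*m^2 + 0.82*m - 2.57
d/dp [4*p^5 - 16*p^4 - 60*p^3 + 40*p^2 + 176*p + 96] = 20*p^4 - 64*p^3 - 180*p^2 + 80*p + 176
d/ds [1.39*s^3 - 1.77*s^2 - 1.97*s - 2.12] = 4.17*s^2 - 3.54*s - 1.97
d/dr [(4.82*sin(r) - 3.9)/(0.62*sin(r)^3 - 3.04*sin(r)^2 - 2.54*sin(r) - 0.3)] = (-5.9768*sin(r)^3 + 21.9068*sin(r)^2 - 23.712*sin(r) - 11.352)*cos(r)/(0.3844*sin(r)^6 - 3.7696*sin(r)^5 + 6.092*sin(r)^4 + 15.0712*sin(r)^3 + 8.2756*sin(r)^2 + 1.524*sin(r) + 0.09)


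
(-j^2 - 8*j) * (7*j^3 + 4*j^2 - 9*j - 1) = -7*j^5 - 60*j^4 - 23*j^3 + 73*j^2 + 8*j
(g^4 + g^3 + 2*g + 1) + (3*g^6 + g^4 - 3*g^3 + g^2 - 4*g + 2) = 3*g^6 + 2*g^4 - 2*g^3 + g^2 - 2*g + 3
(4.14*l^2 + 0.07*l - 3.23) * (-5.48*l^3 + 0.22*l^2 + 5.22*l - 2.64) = -22.6872*l^5 + 0.5272*l^4 + 39.3266*l^3 - 11.2748*l^2 - 17.0454*l + 8.5272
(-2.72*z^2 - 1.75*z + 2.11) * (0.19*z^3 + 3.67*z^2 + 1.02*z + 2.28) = -0.5168*z^5 - 10.3149*z^4 - 8.796*z^3 - 0.242900000000001*z^2 - 1.8378*z + 4.8108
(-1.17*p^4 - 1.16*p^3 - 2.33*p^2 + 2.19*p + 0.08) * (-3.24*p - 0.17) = 3.7908*p^5 + 3.9573*p^4 + 7.7464*p^3 - 6.6995*p^2 - 0.6315*p - 0.0136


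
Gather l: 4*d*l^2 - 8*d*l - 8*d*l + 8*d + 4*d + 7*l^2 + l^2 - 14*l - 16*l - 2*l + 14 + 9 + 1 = 12*d + l^2*(4*d + 8) + l*(-16*d - 32) + 24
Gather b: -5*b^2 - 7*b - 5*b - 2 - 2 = -5*b^2 - 12*b - 4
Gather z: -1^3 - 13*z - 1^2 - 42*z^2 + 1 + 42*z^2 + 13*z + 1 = 0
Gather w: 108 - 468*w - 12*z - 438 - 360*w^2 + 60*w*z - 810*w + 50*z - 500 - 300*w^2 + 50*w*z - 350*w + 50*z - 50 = -660*w^2 + w*(110*z - 1628) + 88*z - 880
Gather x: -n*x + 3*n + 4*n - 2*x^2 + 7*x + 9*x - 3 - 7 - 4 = 7*n - 2*x^2 + x*(16 - n) - 14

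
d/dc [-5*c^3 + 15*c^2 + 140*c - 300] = -15*c^2 + 30*c + 140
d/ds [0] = 0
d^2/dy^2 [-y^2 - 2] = -2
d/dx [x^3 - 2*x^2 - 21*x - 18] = 3*x^2 - 4*x - 21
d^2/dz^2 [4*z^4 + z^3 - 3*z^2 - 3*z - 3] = 48*z^2 + 6*z - 6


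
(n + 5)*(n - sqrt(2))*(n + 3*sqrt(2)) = n^3 + 2*sqrt(2)*n^2 + 5*n^2 - 6*n + 10*sqrt(2)*n - 30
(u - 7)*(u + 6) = u^2 - u - 42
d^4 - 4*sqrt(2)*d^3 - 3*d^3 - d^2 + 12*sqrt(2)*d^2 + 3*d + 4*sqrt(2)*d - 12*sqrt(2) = (d - 3)*(d - 1)*(d + 1)*(d - 4*sqrt(2))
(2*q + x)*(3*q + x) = 6*q^2 + 5*q*x + x^2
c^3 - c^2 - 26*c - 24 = (c - 6)*(c + 1)*(c + 4)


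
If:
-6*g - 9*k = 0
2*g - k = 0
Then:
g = 0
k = 0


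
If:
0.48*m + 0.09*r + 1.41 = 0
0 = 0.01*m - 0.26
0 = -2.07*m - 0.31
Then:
No Solution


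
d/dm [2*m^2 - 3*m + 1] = 4*m - 3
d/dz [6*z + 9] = 6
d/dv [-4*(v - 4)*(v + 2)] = 8 - 8*v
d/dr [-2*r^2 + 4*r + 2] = 4 - 4*r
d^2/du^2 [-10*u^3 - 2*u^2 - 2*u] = -60*u - 4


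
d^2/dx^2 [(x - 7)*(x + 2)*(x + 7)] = 6*x + 4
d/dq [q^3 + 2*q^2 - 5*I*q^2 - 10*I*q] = 3*q^2 + q*(4 - 10*I) - 10*I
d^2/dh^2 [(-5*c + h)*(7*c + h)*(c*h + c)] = 2*c*(2*c + 3*h + 1)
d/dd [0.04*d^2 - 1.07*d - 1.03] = 0.08*d - 1.07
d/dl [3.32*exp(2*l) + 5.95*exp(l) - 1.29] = (6.64*exp(l) + 5.95)*exp(l)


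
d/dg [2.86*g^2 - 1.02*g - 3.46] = 5.72*g - 1.02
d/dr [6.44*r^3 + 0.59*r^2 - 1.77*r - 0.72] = 19.32*r^2 + 1.18*r - 1.77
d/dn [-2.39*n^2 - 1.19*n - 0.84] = -4.78*n - 1.19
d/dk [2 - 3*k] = -3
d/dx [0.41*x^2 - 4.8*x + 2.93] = 0.82*x - 4.8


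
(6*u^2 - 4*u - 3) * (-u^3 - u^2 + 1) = -6*u^5 - 2*u^4 + 7*u^3 + 9*u^2 - 4*u - 3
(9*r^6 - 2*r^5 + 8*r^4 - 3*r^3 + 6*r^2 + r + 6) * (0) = 0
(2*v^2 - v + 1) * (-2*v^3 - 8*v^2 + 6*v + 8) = -4*v^5 - 14*v^4 + 18*v^3 + 2*v^2 - 2*v + 8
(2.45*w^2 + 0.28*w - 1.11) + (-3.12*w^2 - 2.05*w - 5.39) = -0.67*w^2 - 1.77*w - 6.5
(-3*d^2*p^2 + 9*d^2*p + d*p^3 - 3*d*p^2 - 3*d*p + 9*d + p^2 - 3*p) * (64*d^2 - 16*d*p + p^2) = -192*d^4*p^2 + 576*d^4*p + 112*d^3*p^3 - 336*d^3*p^2 - 192*d^3*p + 576*d^3 - 19*d^2*p^4 + 57*d^2*p^3 + 112*d^2*p^2 - 336*d^2*p + d*p^5 - 3*d*p^4 - 19*d*p^3 + 57*d*p^2 + p^4 - 3*p^3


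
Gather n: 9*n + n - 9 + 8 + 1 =10*n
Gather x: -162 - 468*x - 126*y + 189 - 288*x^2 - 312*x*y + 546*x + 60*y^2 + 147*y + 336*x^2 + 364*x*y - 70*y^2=48*x^2 + x*(52*y + 78) - 10*y^2 + 21*y + 27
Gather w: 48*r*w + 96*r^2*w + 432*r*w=w*(96*r^2 + 480*r)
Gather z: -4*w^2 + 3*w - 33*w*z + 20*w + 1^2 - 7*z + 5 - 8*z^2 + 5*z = -4*w^2 + 23*w - 8*z^2 + z*(-33*w - 2) + 6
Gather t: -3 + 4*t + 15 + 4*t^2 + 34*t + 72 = 4*t^2 + 38*t + 84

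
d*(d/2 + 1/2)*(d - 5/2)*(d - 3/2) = d^4/2 - 3*d^3/2 - d^2/8 + 15*d/8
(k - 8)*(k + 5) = k^2 - 3*k - 40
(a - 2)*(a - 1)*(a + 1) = a^3 - 2*a^2 - a + 2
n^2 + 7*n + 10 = (n + 2)*(n + 5)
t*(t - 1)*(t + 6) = t^3 + 5*t^2 - 6*t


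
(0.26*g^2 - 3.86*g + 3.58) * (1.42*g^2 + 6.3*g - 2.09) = 0.3692*g^4 - 3.8432*g^3 - 19.7778*g^2 + 30.6214*g - 7.4822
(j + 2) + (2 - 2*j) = 4 - j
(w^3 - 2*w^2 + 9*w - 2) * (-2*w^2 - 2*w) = -2*w^5 + 2*w^4 - 14*w^3 - 14*w^2 + 4*w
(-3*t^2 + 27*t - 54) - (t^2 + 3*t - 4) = -4*t^2 + 24*t - 50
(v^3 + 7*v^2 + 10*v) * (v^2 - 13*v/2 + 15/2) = v^5 + v^4/2 - 28*v^3 - 25*v^2/2 + 75*v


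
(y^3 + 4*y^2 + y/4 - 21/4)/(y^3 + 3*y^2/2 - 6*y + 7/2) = (y + 3/2)/(y - 1)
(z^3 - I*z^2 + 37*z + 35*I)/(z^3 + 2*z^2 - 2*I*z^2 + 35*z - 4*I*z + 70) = (z + I)/(z + 2)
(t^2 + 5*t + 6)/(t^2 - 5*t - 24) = (t + 2)/(t - 8)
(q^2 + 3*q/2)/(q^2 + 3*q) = (q + 3/2)/(q + 3)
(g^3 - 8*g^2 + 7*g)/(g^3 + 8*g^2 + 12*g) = (g^2 - 8*g + 7)/(g^2 + 8*g + 12)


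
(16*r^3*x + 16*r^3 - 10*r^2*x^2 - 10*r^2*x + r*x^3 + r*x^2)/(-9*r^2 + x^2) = r*(-16*r^2*x - 16*r^2 + 10*r*x^2 + 10*r*x - x^3 - x^2)/(9*r^2 - x^2)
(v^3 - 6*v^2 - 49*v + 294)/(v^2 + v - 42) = v - 7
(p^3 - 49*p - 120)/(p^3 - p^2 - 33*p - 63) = (p^2 - 3*p - 40)/(p^2 - 4*p - 21)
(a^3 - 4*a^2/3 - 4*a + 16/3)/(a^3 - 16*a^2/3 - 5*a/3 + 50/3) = (3*a^2 + 2*a - 8)/(3*a^2 - 10*a - 25)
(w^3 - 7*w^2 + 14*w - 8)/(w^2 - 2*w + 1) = (w^2 - 6*w + 8)/(w - 1)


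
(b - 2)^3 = b^3 - 6*b^2 + 12*b - 8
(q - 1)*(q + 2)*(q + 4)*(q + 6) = q^4 + 11*q^3 + 32*q^2 + 4*q - 48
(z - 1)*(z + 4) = z^2 + 3*z - 4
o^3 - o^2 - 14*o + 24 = (o - 3)*(o - 2)*(o + 4)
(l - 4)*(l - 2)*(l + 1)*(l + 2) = l^4 - 3*l^3 - 8*l^2 + 12*l + 16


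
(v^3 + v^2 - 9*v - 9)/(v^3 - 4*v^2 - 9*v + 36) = (v + 1)/(v - 4)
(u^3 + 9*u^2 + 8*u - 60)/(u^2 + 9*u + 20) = (u^2 + 4*u - 12)/(u + 4)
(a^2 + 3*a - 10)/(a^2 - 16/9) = 9*(a^2 + 3*a - 10)/(9*a^2 - 16)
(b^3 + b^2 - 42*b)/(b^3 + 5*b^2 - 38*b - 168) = b/(b + 4)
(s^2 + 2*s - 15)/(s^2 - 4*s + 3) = (s + 5)/(s - 1)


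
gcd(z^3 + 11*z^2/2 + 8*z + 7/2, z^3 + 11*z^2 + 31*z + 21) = z + 1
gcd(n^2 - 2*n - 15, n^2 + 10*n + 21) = n + 3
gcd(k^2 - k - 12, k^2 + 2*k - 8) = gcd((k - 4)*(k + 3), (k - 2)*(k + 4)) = 1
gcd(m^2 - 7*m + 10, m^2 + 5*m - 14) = m - 2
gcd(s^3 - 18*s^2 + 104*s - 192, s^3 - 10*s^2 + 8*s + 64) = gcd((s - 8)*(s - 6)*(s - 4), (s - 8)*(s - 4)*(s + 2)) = s^2 - 12*s + 32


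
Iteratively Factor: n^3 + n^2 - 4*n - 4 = (n + 2)*(n^2 - n - 2) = (n + 1)*(n + 2)*(n - 2)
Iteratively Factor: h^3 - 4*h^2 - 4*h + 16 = (h - 2)*(h^2 - 2*h - 8) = (h - 4)*(h - 2)*(h + 2)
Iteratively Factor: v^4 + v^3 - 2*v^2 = (v)*(v^3 + v^2 - 2*v) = v*(v - 1)*(v^2 + 2*v) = v*(v - 1)*(v + 2)*(v)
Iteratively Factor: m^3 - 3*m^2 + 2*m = (m - 2)*(m^2 - m) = (m - 2)*(m - 1)*(m)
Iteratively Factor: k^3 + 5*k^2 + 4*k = (k)*(k^2 + 5*k + 4) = k*(k + 1)*(k + 4)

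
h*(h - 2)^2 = h^3 - 4*h^2 + 4*h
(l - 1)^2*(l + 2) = l^3 - 3*l + 2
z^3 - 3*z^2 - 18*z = z*(z - 6)*(z + 3)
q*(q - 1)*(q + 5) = q^3 + 4*q^2 - 5*q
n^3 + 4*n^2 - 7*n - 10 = (n - 2)*(n + 1)*(n + 5)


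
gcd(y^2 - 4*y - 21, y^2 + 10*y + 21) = y + 3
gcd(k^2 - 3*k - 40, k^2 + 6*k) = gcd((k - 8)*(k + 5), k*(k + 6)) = 1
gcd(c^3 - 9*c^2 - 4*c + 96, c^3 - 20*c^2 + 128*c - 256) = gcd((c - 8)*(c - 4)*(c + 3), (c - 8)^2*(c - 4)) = c^2 - 12*c + 32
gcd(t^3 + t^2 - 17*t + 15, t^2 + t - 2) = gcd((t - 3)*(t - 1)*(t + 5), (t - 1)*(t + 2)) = t - 1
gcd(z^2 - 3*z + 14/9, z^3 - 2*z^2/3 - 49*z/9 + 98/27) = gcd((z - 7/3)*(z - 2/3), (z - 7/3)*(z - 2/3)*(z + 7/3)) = z^2 - 3*z + 14/9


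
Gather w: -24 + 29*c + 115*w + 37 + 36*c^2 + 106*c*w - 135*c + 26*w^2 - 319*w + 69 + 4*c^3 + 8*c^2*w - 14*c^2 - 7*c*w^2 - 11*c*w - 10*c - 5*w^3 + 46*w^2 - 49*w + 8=4*c^3 + 22*c^2 - 116*c - 5*w^3 + w^2*(72 - 7*c) + w*(8*c^2 + 95*c - 253) + 90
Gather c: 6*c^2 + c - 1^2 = 6*c^2 + c - 1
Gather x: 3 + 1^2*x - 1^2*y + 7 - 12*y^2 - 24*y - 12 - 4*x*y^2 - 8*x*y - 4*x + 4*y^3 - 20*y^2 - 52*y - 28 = x*(-4*y^2 - 8*y - 3) + 4*y^3 - 32*y^2 - 77*y - 30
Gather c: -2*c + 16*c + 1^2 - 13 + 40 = 14*c + 28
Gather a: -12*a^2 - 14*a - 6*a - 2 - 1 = -12*a^2 - 20*a - 3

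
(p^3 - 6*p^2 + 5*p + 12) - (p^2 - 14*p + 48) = p^3 - 7*p^2 + 19*p - 36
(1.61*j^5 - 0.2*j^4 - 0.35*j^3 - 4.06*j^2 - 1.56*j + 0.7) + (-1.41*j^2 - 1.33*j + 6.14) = 1.61*j^5 - 0.2*j^4 - 0.35*j^3 - 5.47*j^2 - 2.89*j + 6.84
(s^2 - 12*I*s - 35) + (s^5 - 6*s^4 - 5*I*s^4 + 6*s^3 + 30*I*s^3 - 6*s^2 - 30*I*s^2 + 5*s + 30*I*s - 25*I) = s^5 - 6*s^4 - 5*I*s^4 + 6*s^3 + 30*I*s^3 - 5*s^2 - 30*I*s^2 + 5*s + 18*I*s - 35 - 25*I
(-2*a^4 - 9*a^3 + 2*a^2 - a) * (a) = -2*a^5 - 9*a^4 + 2*a^3 - a^2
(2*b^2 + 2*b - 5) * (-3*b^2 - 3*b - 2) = -6*b^4 - 12*b^3 + 5*b^2 + 11*b + 10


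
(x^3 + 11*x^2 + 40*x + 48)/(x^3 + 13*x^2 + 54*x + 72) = (x + 4)/(x + 6)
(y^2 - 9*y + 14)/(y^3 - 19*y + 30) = (y - 7)/(y^2 + 2*y - 15)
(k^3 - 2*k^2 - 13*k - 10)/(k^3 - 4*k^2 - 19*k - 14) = (k - 5)/(k - 7)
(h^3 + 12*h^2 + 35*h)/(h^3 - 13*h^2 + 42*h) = (h^2 + 12*h + 35)/(h^2 - 13*h + 42)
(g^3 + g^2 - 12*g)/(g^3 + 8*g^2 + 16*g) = (g - 3)/(g + 4)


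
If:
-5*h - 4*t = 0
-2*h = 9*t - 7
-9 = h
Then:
No Solution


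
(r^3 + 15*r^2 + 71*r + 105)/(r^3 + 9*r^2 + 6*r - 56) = (r^2 + 8*r + 15)/(r^2 + 2*r - 8)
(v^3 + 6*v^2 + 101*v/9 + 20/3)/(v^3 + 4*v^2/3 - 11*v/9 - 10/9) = (3*v^2 + 13*v + 12)/(3*v^2 - v - 2)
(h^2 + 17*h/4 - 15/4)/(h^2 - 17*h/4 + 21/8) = 2*(h + 5)/(2*h - 7)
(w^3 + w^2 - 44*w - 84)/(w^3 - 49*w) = (w^2 + 8*w + 12)/(w*(w + 7))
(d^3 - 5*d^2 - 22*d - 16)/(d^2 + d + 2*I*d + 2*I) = (d^2 - 6*d - 16)/(d + 2*I)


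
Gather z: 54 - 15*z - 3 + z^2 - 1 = z^2 - 15*z + 50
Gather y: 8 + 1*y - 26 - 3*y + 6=-2*y - 12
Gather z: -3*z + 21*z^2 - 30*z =21*z^2 - 33*z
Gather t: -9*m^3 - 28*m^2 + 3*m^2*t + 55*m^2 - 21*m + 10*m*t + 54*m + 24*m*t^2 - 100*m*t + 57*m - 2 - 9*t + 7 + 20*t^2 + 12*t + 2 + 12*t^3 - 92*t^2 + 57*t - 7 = -9*m^3 + 27*m^2 + 90*m + 12*t^3 + t^2*(24*m - 72) + t*(3*m^2 - 90*m + 60)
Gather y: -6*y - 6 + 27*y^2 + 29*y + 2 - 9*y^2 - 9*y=18*y^2 + 14*y - 4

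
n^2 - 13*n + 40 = (n - 8)*(n - 5)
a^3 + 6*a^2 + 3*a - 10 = (a - 1)*(a + 2)*(a + 5)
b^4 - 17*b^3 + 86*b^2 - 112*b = b*(b - 8)*(b - 7)*(b - 2)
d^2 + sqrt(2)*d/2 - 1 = (d - sqrt(2)/2)*(d + sqrt(2))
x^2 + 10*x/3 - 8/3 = (x - 2/3)*(x + 4)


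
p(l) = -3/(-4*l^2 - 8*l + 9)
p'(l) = -3*(8*l + 8)/(-4*l^2 - 8*l + 9)^2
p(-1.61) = -0.26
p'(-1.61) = 0.11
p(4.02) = 0.03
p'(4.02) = -0.02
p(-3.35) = 0.33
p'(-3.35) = 0.68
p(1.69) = 0.19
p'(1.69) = -0.25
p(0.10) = -0.37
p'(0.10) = -0.40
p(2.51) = 0.08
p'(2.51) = -0.06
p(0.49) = -0.73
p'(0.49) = -2.11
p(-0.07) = -0.31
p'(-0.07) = -0.25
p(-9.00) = 0.01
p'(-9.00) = 0.00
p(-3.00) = 1.00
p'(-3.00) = 5.33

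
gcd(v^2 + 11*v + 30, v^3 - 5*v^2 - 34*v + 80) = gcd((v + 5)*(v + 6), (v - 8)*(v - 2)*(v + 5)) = v + 5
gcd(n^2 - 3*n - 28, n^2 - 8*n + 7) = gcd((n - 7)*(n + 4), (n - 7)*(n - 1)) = n - 7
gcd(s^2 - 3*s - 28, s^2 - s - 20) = s + 4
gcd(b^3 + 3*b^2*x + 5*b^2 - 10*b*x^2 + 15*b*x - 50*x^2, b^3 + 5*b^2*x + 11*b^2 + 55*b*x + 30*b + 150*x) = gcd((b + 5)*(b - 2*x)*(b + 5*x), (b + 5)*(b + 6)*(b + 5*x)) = b^2 + 5*b*x + 5*b + 25*x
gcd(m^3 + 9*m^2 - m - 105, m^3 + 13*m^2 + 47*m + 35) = m^2 + 12*m + 35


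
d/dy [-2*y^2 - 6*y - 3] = -4*y - 6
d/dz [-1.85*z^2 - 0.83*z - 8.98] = -3.7*z - 0.83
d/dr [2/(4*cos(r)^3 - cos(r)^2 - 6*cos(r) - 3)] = 4*(-cos(r) + 3*cos(2*r))*sin(r)/(-4*cos(r)^3 + cos(r)^2 + 6*cos(r) + 3)^2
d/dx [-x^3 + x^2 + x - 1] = -3*x^2 + 2*x + 1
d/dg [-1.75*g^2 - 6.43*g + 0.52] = -3.5*g - 6.43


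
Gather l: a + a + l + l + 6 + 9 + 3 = 2*a + 2*l + 18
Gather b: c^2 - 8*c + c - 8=c^2 - 7*c - 8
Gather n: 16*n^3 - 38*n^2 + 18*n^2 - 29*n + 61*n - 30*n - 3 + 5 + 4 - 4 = 16*n^3 - 20*n^2 + 2*n + 2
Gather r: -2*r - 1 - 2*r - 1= -4*r - 2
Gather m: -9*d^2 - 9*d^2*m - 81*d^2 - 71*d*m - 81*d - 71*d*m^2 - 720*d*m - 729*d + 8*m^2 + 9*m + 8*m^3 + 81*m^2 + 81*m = -90*d^2 - 810*d + 8*m^3 + m^2*(89 - 71*d) + m*(-9*d^2 - 791*d + 90)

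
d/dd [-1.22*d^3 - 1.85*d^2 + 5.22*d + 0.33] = -3.66*d^2 - 3.7*d + 5.22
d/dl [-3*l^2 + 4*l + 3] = 4 - 6*l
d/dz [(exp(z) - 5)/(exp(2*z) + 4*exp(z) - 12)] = (-2*(exp(z) - 5)*(exp(z) + 2) + exp(2*z) + 4*exp(z) - 12)*exp(z)/(exp(2*z) + 4*exp(z) - 12)^2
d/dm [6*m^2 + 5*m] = 12*m + 5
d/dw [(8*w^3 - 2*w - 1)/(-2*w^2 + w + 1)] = (-16*w^4 + 16*w^3 + 20*w^2 - 4*w - 1)/(4*w^4 - 4*w^3 - 3*w^2 + 2*w + 1)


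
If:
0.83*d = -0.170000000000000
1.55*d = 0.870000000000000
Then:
No Solution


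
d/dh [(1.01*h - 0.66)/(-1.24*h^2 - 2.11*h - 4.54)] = (1.2524*h^2 - 1.6368*h - 5.978)/(1.5376*h^4 + 5.2328*h^3 + 15.7113*h^2 + 19.1588*h + 20.6116)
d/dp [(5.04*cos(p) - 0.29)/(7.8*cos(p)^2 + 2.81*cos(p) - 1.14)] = (39.312*cos(p)^2 - 4.524*cos(p) + 4.9307)*sin(p)/(60.84*cos(p)^4 + 43.836*cos(p)^3 - 9.8879*cos(p)^2 - 6.4068*cos(p) + 1.2996)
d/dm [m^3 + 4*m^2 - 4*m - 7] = 3*m^2 + 8*m - 4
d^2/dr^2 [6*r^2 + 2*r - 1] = 12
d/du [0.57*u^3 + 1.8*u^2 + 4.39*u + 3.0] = 1.71*u^2 + 3.6*u + 4.39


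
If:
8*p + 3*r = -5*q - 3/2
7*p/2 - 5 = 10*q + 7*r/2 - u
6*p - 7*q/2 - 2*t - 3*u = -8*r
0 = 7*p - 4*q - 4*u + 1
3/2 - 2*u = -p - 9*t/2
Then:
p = 3583/64986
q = -55241/129972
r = 7973/129972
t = -175/64986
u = 200549/259944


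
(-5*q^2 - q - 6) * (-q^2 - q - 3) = 5*q^4 + 6*q^3 + 22*q^2 + 9*q + 18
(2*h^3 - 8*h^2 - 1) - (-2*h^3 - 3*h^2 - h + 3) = 4*h^3 - 5*h^2 + h - 4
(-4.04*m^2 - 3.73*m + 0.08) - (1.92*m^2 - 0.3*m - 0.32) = -5.96*m^2 - 3.43*m + 0.4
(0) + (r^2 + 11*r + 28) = r^2 + 11*r + 28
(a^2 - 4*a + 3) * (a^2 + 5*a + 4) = a^4 + a^3 - 13*a^2 - a + 12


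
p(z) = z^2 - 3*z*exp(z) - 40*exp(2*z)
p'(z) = -3*z*exp(z) + 2*z - 80*exp(2*z) - 3*exp(z)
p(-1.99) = 4.03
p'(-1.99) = -5.07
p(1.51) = -837.88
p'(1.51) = -1670.37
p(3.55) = -48836.84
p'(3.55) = -97425.47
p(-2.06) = 4.38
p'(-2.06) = -5.01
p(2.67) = -8449.04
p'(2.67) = -16834.66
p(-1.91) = 3.62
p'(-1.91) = -5.17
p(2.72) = -9334.16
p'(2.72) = -18599.35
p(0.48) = -106.56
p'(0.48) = -215.15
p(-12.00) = 144.00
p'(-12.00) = -24.00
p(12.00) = -1059570744222.23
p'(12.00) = -2119136117800.34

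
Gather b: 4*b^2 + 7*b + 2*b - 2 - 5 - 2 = 4*b^2 + 9*b - 9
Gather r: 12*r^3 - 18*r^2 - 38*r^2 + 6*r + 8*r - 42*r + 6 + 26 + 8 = 12*r^3 - 56*r^2 - 28*r + 40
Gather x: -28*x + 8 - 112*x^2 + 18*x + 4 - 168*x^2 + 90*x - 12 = -280*x^2 + 80*x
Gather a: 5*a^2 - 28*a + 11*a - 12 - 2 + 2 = 5*a^2 - 17*a - 12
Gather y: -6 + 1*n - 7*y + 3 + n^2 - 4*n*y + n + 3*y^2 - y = n^2 + 2*n + 3*y^2 + y*(-4*n - 8) - 3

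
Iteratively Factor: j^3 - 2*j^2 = (j)*(j^2 - 2*j) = j^2*(j - 2)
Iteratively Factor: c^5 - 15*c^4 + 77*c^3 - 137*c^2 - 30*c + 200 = (c + 1)*(c^4 - 16*c^3 + 93*c^2 - 230*c + 200) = (c - 5)*(c + 1)*(c^3 - 11*c^2 + 38*c - 40) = (c - 5)*(c - 2)*(c + 1)*(c^2 - 9*c + 20) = (c - 5)*(c - 4)*(c - 2)*(c + 1)*(c - 5)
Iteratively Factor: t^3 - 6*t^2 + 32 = (t - 4)*(t^2 - 2*t - 8) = (t - 4)^2*(t + 2)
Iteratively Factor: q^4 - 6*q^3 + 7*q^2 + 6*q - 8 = (q - 2)*(q^3 - 4*q^2 - q + 4) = (q - 2)*(q - 1)*(q^2 - 3*q - 4) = (q - 4)*(q - 2)*(q - 1)*(q + 1)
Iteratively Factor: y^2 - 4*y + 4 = (y - 2)*(y - 2)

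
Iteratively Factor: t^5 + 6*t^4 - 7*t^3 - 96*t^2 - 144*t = (t + 3)*(t^4 + 3*t^3 - 16*t^2 - 48*t) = (t + 3)^2*(t^3 - 16*t) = t*(t + 3)^2*(t^2 - 16) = t*(t + 3)^2*(t + 4)*(t - 4)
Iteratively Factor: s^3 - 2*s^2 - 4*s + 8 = (s - 2)*(s^2 - 4) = (s - 2)^2*(s + 2)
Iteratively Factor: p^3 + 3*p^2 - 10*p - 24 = (p - 3)*(p^2 + 6*p + 8) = (p - 3)*(p + 4)*(p + 2)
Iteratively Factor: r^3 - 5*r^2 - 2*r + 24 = (r + 2)*(r^2 - 7*r + 12) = (r - 4)*(r + 2)*(r - 3)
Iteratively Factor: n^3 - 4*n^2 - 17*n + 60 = (n - 5)*(n^2 + n - 12) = (n - 5)*(n - 3)*(n + 4)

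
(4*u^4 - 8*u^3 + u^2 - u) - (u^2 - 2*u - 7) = 4*u^4 - 8*u^3 + u + 7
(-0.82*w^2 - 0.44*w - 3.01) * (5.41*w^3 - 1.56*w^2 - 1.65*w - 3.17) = -4.4362*w^5 - 1.1012*w^4 - 14.2447*w^3 + 8.021*w^2 + 6.3613*w + 9.5417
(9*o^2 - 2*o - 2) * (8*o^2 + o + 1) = 72*o^4 - 7*o^3 - 9*o^2 - 4*o - 2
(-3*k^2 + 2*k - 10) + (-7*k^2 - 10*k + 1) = -10*k^2 - 8*k - 9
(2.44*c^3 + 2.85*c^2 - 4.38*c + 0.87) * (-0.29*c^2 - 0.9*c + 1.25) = -0.7076*c^5 - 3.0225*c^4 + 1.7552*c^3 + 7.2522*c^2 - 6.258*c + 1.0875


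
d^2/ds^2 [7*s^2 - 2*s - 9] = 14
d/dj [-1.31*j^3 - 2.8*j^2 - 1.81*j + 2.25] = -3.93*j^2 - 5.6*j - 1.81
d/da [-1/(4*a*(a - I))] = (2*a - I)/(4*a^2*(a - I)^2)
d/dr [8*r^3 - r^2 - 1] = 2*r*(12*r - 1)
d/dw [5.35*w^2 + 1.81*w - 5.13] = 10.7*w + 1.81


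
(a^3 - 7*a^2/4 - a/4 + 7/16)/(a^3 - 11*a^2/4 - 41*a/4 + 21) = (a^2 - 1/4)/(a^2 - a - 12)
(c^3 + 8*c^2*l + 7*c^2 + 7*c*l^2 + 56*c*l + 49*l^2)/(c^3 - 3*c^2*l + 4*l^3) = (c^2 + 7*c*l + 7*c + 49*l)/(c^2 - 4*c*l + 4*l^2)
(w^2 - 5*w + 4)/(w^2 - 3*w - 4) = (w - 1)/(w + 1)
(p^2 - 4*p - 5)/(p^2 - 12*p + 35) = (p + 1)/(p - 7)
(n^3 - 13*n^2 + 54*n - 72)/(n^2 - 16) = (n^2 - 9*n + 18)/(n + 4)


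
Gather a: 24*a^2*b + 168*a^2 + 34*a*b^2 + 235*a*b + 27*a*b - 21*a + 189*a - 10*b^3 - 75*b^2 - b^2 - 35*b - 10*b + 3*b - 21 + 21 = a^2*(24*b + 168) + a*(34*b^2 + 262*b + 168) - 10*b^3 - 76*b^2 - 42*b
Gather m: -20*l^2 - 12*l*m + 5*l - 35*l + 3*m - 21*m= -20*l^2 - 30*l + m*(-12*l - 18)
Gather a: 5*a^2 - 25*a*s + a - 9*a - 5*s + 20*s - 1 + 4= 5*a^2 + a*(-25*s - 8) + 15*s + 3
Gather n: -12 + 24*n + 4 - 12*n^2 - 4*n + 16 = -12*n^2 + 20*n + 8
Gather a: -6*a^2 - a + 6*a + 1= -6*a^2 + 5*a + 1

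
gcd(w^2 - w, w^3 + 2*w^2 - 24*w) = w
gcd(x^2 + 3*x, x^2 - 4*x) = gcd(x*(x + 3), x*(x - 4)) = x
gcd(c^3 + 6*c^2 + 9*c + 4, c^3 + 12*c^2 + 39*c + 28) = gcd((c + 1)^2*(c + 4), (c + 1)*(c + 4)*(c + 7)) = c^2 + 5*c + 4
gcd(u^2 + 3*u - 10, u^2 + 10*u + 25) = u + 5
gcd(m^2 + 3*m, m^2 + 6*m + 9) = m + 3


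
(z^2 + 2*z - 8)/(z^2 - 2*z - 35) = (-z^2 - 2*z + 8)/(-z^2 + 2*z + 35)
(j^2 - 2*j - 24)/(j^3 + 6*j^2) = (j^2 - 2*j - 24)/(j^2*(j + 6))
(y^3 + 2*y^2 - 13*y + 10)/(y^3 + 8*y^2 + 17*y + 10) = (y^2 - 3*y + 2)/(y^2 + 3*y + 2)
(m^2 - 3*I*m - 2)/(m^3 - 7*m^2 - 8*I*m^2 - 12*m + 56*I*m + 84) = (m - I)/(m^2 - m*(7 + 6*I) + 42*I)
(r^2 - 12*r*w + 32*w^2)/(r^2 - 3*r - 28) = (-r^2 + 12*r*w - 32*w^2)/(-r^2 + 3*r + 28)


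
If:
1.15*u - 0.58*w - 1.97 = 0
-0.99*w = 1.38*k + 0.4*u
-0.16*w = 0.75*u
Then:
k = 1.56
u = 0.51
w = -2.39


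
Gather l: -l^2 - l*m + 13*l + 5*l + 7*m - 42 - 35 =-l^2 + l*(18 - m) + 7*m - 77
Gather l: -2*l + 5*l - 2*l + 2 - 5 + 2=l - 1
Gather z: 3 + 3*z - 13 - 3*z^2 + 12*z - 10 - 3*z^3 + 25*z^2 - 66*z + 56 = -3*z^3 + 22*z^2 - 51*z + 36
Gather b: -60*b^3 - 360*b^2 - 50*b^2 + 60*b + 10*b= -60*b^3 - 410*b^2 + 70*b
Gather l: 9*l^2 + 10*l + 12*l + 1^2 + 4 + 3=9*l^2 + 22*l + 8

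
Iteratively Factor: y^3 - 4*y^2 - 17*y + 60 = (y - 5)*(y^2 + y - 12) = (y - 5)*(y - 3)*(y + 4)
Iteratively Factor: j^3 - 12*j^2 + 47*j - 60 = (j - 4)*(j^2 - 8*j + 15) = (j - 5)*(j - 4)*(j - 3)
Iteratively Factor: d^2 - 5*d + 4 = (d - 4)*(d - 1)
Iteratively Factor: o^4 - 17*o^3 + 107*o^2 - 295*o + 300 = (o - 4)*(o^3 - 13*o^2 + 55*o - 75) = (o - 5)*(o - 4)*(o^2 - 8*o + 15) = (o - 5)*(o - 4)*(o - 3)*(o - 5)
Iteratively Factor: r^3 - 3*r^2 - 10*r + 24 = (r + 3)*(r^2 - 6*r + 8) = (r - 2)*(r + 3)*(r - 4)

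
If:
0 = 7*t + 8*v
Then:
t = -8*v/7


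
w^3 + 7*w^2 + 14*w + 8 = (w + 1)*(w + 2)*(w + 4)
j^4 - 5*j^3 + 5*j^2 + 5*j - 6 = (j - 3)*(j - 2)*(j - 1)*(j + 1)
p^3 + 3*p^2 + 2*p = p*(p + 1)*(p + 2)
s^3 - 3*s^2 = s^2*(s - 3)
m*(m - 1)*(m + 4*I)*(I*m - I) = I*m^4 - 4*m^3 - 2*I*m^3 + 8*m^2 + I*m^2 - 4*m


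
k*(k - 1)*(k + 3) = k^3 + 2*k^2 - 3*k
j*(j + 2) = j^2 + 2*j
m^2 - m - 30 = (m - 6)*(m + 5)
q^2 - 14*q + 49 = (q - 7)^2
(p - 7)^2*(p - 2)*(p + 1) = p^4 - 15*p^3 + 61*p^2 - 21*p - 98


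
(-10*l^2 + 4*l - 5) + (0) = -10*l^2 + 4*l - 5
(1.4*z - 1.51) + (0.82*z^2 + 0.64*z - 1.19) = 0.82*z^2 + 2.04*z - 2.7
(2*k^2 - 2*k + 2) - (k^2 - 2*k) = k^2 + 2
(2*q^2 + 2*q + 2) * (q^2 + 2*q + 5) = 2*q^4 + 6*q^3 + 16*q^2 + 14*q + 10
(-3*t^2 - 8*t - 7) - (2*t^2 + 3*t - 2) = -5*t^2 - 11*t - 5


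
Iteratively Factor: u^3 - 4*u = (u)*(u^2 - 4) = u*(u + 2)*(u - 2)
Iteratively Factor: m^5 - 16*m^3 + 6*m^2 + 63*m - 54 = (m - 3)*(m^4 + 3*m^3 - 7*m^2 - 15*m + 18) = (m - 3)*(m - 1)*(m^3 + 4*m^2 - 3*m - 18) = (m - 3)*(m - 1)*(m + 3)*(m^2 + m - 6) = (m - 3)*(m - 1)*(m + 3)^2*(m - 2)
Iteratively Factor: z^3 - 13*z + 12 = (z - 1)*(z^2 + z - 12) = (z - 1)*(z + 4)*(z - 3)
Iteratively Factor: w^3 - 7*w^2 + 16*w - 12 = (w - 2)*(w^2 - 5*w + 6) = (w - 3)*(w - 2)*(w - 2)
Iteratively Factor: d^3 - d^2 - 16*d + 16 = (d + 4)*(d^2 - 5*d + 4) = (d - 1)*(d + 4)*(d - 4)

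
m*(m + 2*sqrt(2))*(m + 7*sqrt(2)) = m^3 + 9*sqrt(2)*m^2 + 28*m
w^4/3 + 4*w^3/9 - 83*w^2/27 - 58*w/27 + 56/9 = (w/3 + 1)*(w - 7/3)*(w - 4/3)*(w + 2)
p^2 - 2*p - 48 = (p - 8)*(p + 6)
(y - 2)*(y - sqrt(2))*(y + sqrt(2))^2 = y^4 - 2*y^3 + sqrt(2)*y^3 - 2*sqrt(2)*y^2 - 2*y^2 - 2*sqrt(2)*y + 4*y + 4*sqrt(2)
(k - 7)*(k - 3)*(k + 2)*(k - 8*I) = k^4 - 8*k^3 - 8*I*k^3 + k^2 + 64*I*k^2 + 42*k - 8*I*k - 336*I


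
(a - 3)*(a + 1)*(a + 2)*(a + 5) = a^4 + 5*a^3 - 7*a^2 - 41*a - 30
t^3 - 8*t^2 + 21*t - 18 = (t - 3)^2*(t - 2)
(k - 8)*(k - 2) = k^2 - 10*k + 16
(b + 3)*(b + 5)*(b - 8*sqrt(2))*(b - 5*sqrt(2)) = b^4 - 13*sqrt(2)*b^3 + 8*b^3 - 104*sqrt(2)*b^2 + 95*b^2 - 195*sqrt(2)*b + 640*b + 1200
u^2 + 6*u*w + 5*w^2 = (u + w)*(u + 5*w)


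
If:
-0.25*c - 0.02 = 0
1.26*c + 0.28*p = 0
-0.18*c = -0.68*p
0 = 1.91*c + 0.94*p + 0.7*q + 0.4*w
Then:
No Solution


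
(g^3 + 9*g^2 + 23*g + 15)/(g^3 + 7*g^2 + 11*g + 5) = (g + 3)/(g + 1)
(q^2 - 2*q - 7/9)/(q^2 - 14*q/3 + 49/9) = (3*q + 1)/(3*q - 7)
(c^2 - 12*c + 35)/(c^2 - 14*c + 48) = (c^2 - 12*c + 35)/(c^2 - 14*c + 48)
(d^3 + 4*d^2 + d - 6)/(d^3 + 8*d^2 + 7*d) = (d^3 + 4*d^2 + d - 6)/(d*(d^2 + 8*d + 7))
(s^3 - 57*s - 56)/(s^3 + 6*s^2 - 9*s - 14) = (s - 8)/(s - 2)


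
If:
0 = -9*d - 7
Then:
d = -7/9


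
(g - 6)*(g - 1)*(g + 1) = g^3 - 6*g^2 - g + 6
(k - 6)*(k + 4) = k^2 - 2*k - 24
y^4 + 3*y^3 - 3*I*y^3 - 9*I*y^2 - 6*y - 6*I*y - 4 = (y + 1)*(y + 2)*(y - 2*I)*(y - I)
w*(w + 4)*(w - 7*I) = w^3 + 4*w^2 - 7*I*w^2 - 28*I*w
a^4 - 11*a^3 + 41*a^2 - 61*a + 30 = (a - 5)*(a - 3)*(a - 2)*(a - 1)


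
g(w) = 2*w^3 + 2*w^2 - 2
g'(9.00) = 522.00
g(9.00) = 1618.00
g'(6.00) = 240.00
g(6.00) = 502.00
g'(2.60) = 50.96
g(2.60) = 46.67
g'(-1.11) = 2.95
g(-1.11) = -2.27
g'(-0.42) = -0.62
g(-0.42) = -1.80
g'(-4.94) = 126.66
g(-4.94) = -194.30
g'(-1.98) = 15.60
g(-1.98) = -9.68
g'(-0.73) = 0.28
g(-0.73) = -1.71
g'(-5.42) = 154.58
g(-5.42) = -261.69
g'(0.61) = 4.67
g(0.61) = -0.80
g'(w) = 6*w^2 + 4*w = 2*w*(3*w + 2)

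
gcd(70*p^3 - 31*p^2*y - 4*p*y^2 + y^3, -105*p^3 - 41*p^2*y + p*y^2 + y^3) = -35*p^2 - 2*p*y + y^2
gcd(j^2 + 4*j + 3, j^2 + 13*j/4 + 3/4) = j + 3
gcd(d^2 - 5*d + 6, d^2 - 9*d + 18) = d - 3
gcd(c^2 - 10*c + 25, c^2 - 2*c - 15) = c - 5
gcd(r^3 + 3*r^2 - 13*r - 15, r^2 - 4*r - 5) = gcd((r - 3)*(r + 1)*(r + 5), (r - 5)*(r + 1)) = r + 1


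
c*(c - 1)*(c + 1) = c^3 - c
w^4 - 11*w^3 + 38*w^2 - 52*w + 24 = (w - 6)*(w - 2)^2*(w - 1)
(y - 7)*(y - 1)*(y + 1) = y^3 - 7*y^2 - y + 7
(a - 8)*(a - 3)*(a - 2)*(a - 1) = a^4 - 14*a^3 + 59*a^2 - 94*a + 48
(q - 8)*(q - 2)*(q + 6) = q^3 - 4*q^2 - 44*q + 96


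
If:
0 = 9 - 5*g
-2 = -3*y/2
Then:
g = 9/5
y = 4/3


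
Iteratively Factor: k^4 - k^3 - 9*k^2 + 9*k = (k)*(k^3 - k^2 - 9*k + 9) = k*(k - 3)*(k^2 + 2*k - 3) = k*(k - 3)*(k - 1)*(k + 3)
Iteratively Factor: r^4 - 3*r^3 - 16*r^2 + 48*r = (r - 4)*(r^3 + r^2 - 12*r) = (r - 4)*(r + 4)*(r^2 - 3*r) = (r - 4)*(r - 3)*(r + 4)*(r)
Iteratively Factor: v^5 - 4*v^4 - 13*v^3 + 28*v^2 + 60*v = (v)*(v^4 - 4*v^3 - 13*v^2 + 28*v + 60) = v*(v + 2)*(v^3 - 6*v^2 - v + 30) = v*(v - 3)*(v + 2)*(v^2 - 3*v - 10) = v*(v - 3)*(v + 2)^2*(v - 5)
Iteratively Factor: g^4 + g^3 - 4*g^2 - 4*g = (g)*(g^3 + g^2 - 4*g - 4) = g*(g + 1)*(g^2 - 4) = g*(g + 1)*(g + 2)*(g - 2)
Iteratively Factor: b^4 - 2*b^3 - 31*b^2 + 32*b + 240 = (b - 4)*(b^3 + 2*b^2 - 23*b - 60) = (b - 5)*(b - 4)*(b^2 + 7*b + 12) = (b - 5)*(b - 4)*(b + 4)*(b + 3)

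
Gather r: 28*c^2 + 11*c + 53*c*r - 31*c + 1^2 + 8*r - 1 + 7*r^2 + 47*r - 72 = 28*c^2 - 20*c + 7*r^2 + r*(53*c + 55) - 72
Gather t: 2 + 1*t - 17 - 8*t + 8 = -7*t - 7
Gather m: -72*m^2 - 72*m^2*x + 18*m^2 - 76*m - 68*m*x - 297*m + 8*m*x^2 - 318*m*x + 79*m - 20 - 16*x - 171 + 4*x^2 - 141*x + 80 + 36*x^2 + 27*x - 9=m^2*(-72*x - 54) + m*(8*x^2 - 386*x - 294) + 40*x^2 - 130*x - 120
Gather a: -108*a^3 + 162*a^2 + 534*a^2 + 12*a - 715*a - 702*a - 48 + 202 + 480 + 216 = -108*a^3 + 696*a^2 - 1405*a + 850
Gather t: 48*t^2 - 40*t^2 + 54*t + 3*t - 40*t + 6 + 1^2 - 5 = 8*t^2 + 17*t + 2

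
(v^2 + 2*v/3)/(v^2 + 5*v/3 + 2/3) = v/(v + 1)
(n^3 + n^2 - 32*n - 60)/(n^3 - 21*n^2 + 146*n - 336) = (n^2 + 7*n + 10)/(n^2 - 15*n + 56)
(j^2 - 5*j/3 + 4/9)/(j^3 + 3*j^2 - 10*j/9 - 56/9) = (3*j - 1)/(3*j^2 + 13*j + 14)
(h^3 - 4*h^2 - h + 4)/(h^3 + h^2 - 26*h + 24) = (h + 1)/(h + 6)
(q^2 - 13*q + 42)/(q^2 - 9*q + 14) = (q - 6)/(q - 2)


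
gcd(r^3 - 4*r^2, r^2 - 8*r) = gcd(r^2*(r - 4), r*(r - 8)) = r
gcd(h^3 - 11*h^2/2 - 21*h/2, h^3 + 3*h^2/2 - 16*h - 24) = h + 3/2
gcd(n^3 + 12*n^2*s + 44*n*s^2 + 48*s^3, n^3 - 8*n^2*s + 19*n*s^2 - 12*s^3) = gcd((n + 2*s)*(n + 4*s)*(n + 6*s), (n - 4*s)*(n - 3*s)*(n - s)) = 1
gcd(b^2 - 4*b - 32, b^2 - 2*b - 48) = b - 8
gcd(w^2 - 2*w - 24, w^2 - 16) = w + 4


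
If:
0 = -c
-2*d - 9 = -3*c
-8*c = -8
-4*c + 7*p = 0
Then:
No Solution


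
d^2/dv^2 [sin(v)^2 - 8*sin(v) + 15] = 8*sin(v) + 2*cos(2*v)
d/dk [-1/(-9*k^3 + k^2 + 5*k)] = (-27*k^2 + 2*k + 5)/(k^2*(-9*k^2 + k + 5)^2)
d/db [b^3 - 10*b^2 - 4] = b*(3*b - 20)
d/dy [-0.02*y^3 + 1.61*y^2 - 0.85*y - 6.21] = -0.06*y^2 + 3.22*y - 0.85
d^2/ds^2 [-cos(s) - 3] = cos(s)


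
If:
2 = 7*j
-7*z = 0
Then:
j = 2/7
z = 0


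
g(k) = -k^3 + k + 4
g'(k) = 1 - 3*k^2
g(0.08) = 4.08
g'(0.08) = 0.98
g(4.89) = -108.04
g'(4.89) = -70.74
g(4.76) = -99.09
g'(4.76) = -66.97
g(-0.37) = 3.68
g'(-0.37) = 0.59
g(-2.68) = 20.57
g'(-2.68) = -20.55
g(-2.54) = 17.85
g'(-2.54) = -18.35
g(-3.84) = 56.78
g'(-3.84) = -43.24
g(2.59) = -10.78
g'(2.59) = -19.12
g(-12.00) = 1720.00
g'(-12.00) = -431.00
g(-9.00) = 724.00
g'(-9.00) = -242.00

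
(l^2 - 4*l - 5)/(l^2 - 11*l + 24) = (l^2 - 4*l - 5)/(l^2 - 11*l + 24)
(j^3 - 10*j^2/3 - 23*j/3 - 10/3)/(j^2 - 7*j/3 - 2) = (j^2 - 4*j - 5)/(j - 3)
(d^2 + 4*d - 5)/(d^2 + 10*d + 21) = (d^2 + 4*d - 5)/(d^2 + 10*d + 21)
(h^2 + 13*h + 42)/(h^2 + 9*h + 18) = (h + 7)/(h + 3)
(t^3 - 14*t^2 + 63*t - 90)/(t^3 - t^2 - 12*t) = (-t^3 + 14*t^2 - 63*t + 90)/(t*(-t^2 + t + 12))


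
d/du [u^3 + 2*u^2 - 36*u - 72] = 3*u^2 + 4*u - 36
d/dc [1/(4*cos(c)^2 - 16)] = sin(c)*cos(c)/(2*(cos(c)^2 - 4)^2)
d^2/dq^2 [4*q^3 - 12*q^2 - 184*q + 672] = 24*q - 24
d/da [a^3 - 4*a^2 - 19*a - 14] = 3*a^2 - 8*a - 19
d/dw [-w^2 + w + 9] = 1 - 2*w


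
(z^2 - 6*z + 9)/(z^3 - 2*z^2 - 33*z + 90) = (z - 3)/(z^2 + z - 30)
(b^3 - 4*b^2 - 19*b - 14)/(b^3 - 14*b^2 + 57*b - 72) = (b^3 - 4*b^2 - 19*b - 14)/(b^3 - 14*b^2 + 57*b - 72)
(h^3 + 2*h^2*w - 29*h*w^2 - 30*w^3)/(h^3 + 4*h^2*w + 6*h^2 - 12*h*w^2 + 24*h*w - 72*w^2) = (-h^2 + 4*h*w + 5*w^2)/(-h^2 + 2*h*w - 6*h + 12*w)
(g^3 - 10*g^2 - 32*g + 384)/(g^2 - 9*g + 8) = (g^2 - 2*g - 48)/(g - 1)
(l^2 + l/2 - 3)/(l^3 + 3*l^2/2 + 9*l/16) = 8*(2*l^2 + l - 6)/(l*(16*l^2 + 24*l + 9))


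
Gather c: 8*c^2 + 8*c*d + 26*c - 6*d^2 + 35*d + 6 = 8*c^2 + c*(8*d + 26) - 6*d^2 + 35*d + 6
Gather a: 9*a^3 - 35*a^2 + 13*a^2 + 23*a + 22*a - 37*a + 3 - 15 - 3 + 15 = 9*a^3 - 22*a^2 + 8*a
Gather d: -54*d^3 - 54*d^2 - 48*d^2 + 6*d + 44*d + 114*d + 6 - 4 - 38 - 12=-54*d^3 - 102*d^2 + 164*d - 48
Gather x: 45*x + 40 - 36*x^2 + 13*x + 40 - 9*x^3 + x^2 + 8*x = -9*x^3 - 35*x^2 + 66*x + 80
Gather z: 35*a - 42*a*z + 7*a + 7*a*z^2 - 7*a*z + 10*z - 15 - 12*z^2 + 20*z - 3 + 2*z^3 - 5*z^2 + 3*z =42*a + 2*z^3 + z^2*(7*a - 17) + z*(33 - 49*a) - 18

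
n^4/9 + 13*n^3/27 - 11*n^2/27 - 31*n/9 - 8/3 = (n/3 + 1/3)*(n/3 + 1)*(n - 8/3)*(n + 3)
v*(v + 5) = v^2 + 5*v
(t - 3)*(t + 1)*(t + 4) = t^3 + 2*t^2 - 11*t - 12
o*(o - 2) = o^2 - 2*o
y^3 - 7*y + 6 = (y - 2)*(y - 1)*(y + 3)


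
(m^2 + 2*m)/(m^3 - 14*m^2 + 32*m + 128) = m/(m^2 - 16*m + 64)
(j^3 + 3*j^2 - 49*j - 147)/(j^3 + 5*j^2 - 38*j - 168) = (j^2 - 4*j - 21)/(j^2 - 2*j - 24)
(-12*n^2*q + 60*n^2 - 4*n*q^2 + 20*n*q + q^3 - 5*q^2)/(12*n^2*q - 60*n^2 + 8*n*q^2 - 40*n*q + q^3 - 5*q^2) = (-6*n + q)/(6*n + q)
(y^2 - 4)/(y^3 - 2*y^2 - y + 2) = (y + 2)/(y^2 - 1)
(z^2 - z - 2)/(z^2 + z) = (z - 2)/z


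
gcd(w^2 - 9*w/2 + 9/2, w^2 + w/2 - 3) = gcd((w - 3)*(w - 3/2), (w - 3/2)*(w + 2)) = w - 3/2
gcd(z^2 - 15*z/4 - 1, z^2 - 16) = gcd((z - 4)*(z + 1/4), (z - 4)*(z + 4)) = z - 4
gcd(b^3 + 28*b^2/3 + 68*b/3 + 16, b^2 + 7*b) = 1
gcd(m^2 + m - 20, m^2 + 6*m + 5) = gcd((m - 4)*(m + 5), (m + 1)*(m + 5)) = m + 5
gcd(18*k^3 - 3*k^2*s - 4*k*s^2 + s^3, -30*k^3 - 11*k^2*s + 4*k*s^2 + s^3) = -6*k^2 - k*s + s^2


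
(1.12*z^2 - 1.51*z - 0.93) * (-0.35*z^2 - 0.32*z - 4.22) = -0.392*z^4 + 0.1701*z^3 - 3.9177*z^2 + 6.6698*z + 3.9246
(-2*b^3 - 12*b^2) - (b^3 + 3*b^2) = -3*b^3 - 15*b^2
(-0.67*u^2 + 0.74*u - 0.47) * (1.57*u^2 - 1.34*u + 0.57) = -1.0519*u^4 + 2.0596*u^3 - 2.1114*u^2 + 1.0516*u - 0.2679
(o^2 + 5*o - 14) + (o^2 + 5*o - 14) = 2*o^2 + 10*o - 28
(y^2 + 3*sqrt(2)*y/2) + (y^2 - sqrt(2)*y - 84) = 2*y^2 + sqrt(2)*y/2 - 84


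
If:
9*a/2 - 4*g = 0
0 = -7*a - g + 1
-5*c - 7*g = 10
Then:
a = 8/65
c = -713/325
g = 9/65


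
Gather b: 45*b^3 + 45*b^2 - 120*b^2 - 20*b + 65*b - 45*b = 45*b^3 - 75*b^2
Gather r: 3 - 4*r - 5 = -4*r - 2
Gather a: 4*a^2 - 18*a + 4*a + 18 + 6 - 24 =4*a^2 - 14*a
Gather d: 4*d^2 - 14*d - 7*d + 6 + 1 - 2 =4*d^2 - 21*d + 5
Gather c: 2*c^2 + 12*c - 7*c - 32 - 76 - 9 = 2*c^2 + 5*c - 117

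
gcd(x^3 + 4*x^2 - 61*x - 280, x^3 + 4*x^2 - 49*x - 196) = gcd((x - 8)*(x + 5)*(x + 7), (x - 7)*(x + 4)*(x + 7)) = x + 7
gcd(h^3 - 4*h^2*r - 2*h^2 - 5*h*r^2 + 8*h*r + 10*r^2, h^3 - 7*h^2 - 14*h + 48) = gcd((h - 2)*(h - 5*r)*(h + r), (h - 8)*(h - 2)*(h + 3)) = h - 2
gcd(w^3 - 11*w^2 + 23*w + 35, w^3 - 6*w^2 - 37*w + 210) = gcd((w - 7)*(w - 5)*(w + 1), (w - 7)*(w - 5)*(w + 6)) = w^2 - 12*w + 35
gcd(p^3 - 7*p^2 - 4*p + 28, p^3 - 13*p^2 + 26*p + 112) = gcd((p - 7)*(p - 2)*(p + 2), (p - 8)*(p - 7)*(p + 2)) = p^2 - 5*p - 14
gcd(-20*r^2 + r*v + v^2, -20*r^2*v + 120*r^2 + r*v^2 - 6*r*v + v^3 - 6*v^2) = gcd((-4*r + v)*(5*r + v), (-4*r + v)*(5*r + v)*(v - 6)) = 20*r^2 - r*v - v^2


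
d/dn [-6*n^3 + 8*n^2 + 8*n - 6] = -18*n^2 + 16*n + 8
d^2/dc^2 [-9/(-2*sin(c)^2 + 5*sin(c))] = 9*(-16*sin(c) + 30 - 1/sin(c) - 60/sin(c)^2 + 50/sin(c)^3)/(2*sin(c) - 5)^3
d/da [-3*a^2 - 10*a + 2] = -6*a - 10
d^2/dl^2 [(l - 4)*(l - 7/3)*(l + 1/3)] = 6*l - 12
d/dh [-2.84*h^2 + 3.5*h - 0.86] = 3.5 - 5.68*h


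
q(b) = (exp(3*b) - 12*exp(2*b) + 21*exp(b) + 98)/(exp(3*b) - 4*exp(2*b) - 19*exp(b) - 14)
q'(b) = (-3*exp(3*b) + 8*exp(2*b) + 19*exp(b))*(exp(3*b) - 12*exp(2*b) + 21*exp(b) + 98)/(exp(3*b) - 4*exp(2*b) - 19*exp(b) - 14)^2 + (3*exp(3*b) - 24*exp(2*b) + 21*exp(b))/(exp(3*b) - 4*exp(2*b) - 19*exp(b) - 14) = 8*exp(b)/(exp(2*b) + 2*exp(b) + 1)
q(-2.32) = -6.28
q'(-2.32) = 0.65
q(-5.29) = -6.96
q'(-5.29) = 0.04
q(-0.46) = -3.90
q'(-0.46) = 1.90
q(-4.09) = -6.87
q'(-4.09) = 0.13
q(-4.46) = -6.91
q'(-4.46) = 0.09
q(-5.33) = -6.96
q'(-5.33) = 0.04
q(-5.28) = -6.96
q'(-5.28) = 0.04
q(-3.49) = -6.76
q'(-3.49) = 0.23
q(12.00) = 1.00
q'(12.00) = 0.00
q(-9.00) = -7.00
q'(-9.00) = 0.00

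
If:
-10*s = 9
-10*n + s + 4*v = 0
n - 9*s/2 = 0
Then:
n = -81/20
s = -9/10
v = -99/10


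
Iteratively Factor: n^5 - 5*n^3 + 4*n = (n - 2)*(n^4 + 2*n^3 - n^2 - 2*n) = (n - 2)*(n - 1)*(n^3 + 3*n^2 + 2*n) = (n - 2)*(n - 1)*(n + 1)*(n^2 + 2*n) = (n - 2)*(n - 1)*(n + 1)*(n + 2)*(n)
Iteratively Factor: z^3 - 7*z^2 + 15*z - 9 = (z - 3)*(z^2 - 4*z + 3) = (z - 3)^2*(z - 1)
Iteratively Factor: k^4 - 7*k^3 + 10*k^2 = (k - 5)*(k^3 - 2*k^2) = (k - 5)*(k - 2)*(k^2) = k*(k - 5)*(k - 2)*(k)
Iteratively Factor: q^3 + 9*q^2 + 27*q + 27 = (q + 3)*(q^2 + 6*q + 9) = (q + 3)^2*(q + 3)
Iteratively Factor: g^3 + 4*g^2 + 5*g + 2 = (g + 1)*(g^2 + 3*g + 2) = (g + 1)^2*(g + 2)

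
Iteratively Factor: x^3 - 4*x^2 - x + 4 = (x - 4)*(x^2 - 1) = (x - 4)*(x - 1)*(x + 1)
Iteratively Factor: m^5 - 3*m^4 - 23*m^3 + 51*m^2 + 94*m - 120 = (m + 2)*(m^4 - 5*m^3 - 13*m^2 + 77*m - 60) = (m - 1)*(m + 2)*(m^3 - 4*m^2 - 17*m + 60) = (m - 1)*(m + 2)*(m + 4)*(m^2 - 8*m + 15) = (m - 3)*(m - 1)*(m + 2)*(m + 4)*(m - 5)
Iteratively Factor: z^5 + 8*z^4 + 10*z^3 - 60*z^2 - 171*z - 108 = (z + 1)*(z^4 + 7*z^3 + 3*z^2 - 63*z - 108) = (z - 3)*(z + 1)*(z^3 + 10*z^2 + 33*z + 36) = (z - 3)*(z + 1)*(z + 4)*(z^2 + 6*z + 9) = (z - 3)*(z + 1)*(z + 3)*(z + 4)*(z + 3)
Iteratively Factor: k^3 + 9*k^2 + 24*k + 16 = (k + 4)*(k^2 + 5*k + 4) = (k + 1)*(k + 4)*(k + 4)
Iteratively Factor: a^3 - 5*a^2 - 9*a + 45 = (a - 3)*(a^2 - 2*a - 15) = (a - 3)*(a + 3)*(a - 5)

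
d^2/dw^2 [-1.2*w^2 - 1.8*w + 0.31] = -2.40000000000000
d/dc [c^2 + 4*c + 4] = 2*c + 4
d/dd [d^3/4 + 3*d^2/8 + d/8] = 3*d^2/4 + 3*d/4 + 1/8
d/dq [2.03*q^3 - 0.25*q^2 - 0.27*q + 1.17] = 6.09*q^2 - 0.5*q - 0.27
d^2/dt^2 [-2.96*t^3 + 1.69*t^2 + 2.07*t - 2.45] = 3.38 - 17.76*t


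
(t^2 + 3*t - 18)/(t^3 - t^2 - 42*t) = (t - 3)/(t*(t - 7))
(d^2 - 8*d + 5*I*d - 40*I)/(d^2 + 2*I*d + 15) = (d - 8)/(d - 3*I)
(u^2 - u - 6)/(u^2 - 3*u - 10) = (u - 3)/(u - 5)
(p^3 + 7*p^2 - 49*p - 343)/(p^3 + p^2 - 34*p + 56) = (p^2 - 49)/(p^2 - 6*p + 8)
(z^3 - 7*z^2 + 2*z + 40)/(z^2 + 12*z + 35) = (z^3 - 7*z^2 + 2*z + 40)/(z^2 + 12*z + 35)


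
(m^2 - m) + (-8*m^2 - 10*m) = -7*m^2 - 11*m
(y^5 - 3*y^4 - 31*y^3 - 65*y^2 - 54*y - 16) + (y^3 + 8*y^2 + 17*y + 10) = y^5 - 3*y^4 - 30*y^3 - 57*y^2 - 37*y - 6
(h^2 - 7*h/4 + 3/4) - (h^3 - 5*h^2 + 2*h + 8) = -h^3 + 6*h^2 - 15*h/4 - 29/4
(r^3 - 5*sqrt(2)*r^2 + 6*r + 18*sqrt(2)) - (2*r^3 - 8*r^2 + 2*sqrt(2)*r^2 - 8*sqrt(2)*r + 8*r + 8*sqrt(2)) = -r^3 - 7*sqrt(2)*r^2 + 8*r^2 - 2*r + 8*sqrt(2)*r + 10*sqrt(2)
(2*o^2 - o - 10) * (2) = 4*o^2 - 2*o - 20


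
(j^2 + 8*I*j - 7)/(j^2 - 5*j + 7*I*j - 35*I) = (j + I)/(j - 5)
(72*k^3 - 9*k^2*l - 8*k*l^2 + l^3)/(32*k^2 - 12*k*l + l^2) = (9*k^2 - l^2)/(4*k - l)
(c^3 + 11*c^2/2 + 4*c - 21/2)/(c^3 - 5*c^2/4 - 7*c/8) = 4*(-2*c^3 - 11*c^2 - 8*c + 21)/(c*(-8*c^2 + 10*c + 7))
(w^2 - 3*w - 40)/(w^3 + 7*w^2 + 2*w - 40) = (w - 8)/(w^2 + 2*w - 8)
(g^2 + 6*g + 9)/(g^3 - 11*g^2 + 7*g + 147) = (g + 3)/(g^2 - 14*g + 49)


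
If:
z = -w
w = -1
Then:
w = -1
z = 1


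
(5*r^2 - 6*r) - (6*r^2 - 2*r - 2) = -r^2 - 4*r + 2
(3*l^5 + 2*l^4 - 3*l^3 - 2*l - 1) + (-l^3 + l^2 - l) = 3*l^5 + 2*l^4 - 4*l^3 + l^2 - 3*l - 1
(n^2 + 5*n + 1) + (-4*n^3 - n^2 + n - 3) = -4*n^3 + 6*n - 2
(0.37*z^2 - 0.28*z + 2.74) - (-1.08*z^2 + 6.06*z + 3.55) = 1.45*z^2 - 6.34*z - 0.81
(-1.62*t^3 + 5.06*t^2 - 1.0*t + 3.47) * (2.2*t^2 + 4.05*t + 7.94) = -3.564*t^5 + 4.571*t^4 + 5.4302*t^3 + 43.7604*t^2 + 6.1135*t + 27.5518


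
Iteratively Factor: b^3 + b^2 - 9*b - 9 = (b + 1)*(b^2 - 9) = (b - 3)*(b + 1)*(b + 3)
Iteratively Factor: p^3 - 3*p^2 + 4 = (p - 2)*(p^2 - p - 2) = (p - 2)^2*(p + 1)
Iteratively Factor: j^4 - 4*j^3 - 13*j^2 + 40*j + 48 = (j - 4)*(j^3 - 13*j - 12) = (j - 4)*(j + 1)*(j^2 - j - 12) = (j - 4)*(j + 1)*(j + 3)*(j - 4)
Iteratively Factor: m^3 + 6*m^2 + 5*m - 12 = (m + 3)*(m^2 + 3*m - 4) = (m + 3)*(m + 4)*(m - 1)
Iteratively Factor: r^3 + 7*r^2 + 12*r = (r + 4)*(r^2 + 3*r) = r*(r + 4)*(r + 3)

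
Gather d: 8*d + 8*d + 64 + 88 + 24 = 16*d + 176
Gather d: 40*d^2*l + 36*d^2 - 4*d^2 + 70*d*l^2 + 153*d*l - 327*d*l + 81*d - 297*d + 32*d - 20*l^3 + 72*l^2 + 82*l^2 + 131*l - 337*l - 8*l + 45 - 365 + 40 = d^2*(40*l + 32) + d*(70*l^2 - 174*l - 184) - 20*l^3 + 154*l^2 - 214*l - 280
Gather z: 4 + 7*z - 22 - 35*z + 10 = -28*z - 8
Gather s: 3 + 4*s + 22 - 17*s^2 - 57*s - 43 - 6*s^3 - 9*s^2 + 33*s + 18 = -6*s^3 - 26*s^2 - 20*s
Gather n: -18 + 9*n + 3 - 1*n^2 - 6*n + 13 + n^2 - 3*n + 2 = 0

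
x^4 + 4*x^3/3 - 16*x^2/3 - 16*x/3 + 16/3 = (x - 2)*(x - 2/3)*(x + 2)^2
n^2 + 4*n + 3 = (n + 1)*(n + 3)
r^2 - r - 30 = (r - 6)*(r + 5)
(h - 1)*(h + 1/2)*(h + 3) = h^3 + 5*h^2/2 - 2*h - 3/2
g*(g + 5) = g^2 + 5*g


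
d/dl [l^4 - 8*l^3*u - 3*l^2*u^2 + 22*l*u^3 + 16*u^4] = 4*l^3 - 24*l^2*u - 6*l*u^2 + 22*u^3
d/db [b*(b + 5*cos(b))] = -5*b*sin(b) + 2*b + 5*cos(b)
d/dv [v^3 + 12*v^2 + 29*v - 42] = 3*v^2 + 24*v + 29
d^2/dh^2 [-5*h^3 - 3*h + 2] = -30*h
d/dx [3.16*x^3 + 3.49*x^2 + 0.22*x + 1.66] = 9.48*x^2 + 6.98*x + 0.22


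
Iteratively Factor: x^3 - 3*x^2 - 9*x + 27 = (x - 3)*(x^2 - 9) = (x - 3)^2*(x + 3)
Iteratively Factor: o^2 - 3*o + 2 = (o - 2)*(o - 1)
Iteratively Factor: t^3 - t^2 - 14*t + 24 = (t - 3)*(t^2 + 2*t - 8) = (t - 3)*(t + 4)*(t - 2)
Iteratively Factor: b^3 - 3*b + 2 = (b + 2)*(b^2 - 2*b + 1) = (b - 1)*(b + 2)*(b - 1)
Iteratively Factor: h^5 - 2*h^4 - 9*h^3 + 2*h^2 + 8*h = (h)*(h^4 - 2*h^3 - 9*h^2 + 2*h + 8) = h*(h + 1)*(h^3 - 3*h^2 - 6*h + 8) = h*(h - 1)*(h + 1)*(h^2 - 2*h - 8) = h*(h - 1)*(h + 1)*(h + 2)*(h - 4)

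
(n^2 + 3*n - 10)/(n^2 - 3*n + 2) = (n + 5)/(n - 1)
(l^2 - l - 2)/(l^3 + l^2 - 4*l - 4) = 1/(l + 2)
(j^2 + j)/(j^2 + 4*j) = (j + 1)/(j + 4)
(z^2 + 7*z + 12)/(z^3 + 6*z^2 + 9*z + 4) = (z + 3)/(z^2 + 2*z + 1)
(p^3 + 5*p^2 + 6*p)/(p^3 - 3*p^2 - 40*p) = (p^2 + 5*p + 6)/(p^2 - 3*p - 40)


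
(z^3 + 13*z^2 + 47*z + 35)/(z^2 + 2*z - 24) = (z^3 + 13*z^2 + 47*z + 35)/(z^2 + 2*z - 24)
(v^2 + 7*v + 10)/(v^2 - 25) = (v + 2)/(v - 5)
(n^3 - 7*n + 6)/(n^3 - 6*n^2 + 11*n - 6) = (n + 3)/(n - 3)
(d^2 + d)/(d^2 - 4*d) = (d + 1)/(d - 4)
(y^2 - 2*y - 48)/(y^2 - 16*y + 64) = (y + 6)/(y - 8)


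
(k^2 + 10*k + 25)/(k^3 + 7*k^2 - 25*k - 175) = (k + 5)/(k^2 + 2*k - 35)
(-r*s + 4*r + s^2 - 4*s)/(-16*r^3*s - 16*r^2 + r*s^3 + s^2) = (r*s - 4*r - s^2 + 4*s)/(16*r^3*s + 16*r^2 - r*s^3 - s^2)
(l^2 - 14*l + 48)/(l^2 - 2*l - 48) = (l - 6)/(l + 6)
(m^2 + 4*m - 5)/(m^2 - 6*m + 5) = (m + 5)/(m - 5)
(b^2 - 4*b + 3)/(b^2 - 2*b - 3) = (b - 1)/(b + 1)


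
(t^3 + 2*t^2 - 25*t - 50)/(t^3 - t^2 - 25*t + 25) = (t + 2)/(t - 1)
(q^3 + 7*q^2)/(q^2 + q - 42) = q^2/(q - 6)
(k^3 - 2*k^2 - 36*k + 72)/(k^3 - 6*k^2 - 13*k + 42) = (k^2 - 36)/(k^2 - 4*k - 21)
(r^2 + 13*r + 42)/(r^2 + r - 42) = (r + 6)/(r - 6)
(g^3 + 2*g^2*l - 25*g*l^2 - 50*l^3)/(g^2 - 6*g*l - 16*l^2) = (g^2 - 25*l^2)/(g - 8*l)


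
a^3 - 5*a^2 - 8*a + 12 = (a - 6)*(a - 1)*(a + 2)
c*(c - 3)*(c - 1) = c^3 - 4*c^2 + 3*c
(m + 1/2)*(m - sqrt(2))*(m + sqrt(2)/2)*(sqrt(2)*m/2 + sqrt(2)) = sqrt(2)*m^4/2 - m^3/2 + 5*sqrt(2)*m^3/4 - 5*m^2/4 - 5*sqrt(2)*m/4 - m/2 - sqrt(2)/2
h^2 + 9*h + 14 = (h + 2)*(h + 7)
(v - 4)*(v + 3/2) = v^2 - 5*v/2 - 6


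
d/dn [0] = 0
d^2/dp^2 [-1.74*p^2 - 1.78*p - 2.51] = -3.48000000000000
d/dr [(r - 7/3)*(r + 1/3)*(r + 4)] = 3*r^2 + 4*r - 79/9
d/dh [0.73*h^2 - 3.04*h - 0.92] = 1.46*h - 3.04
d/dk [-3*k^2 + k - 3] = 1 - 6*k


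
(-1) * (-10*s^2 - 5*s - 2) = 10*s^2 + 5*s + 2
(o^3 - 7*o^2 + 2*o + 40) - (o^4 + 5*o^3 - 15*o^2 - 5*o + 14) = -o^4 - 4*o^3 + 8*o^2 + 7*o + 26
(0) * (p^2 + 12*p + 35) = 0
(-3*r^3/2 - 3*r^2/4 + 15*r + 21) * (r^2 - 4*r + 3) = -3*r^5/2 + 21*r^4/4 + 27*r^3/2 - 165*r^2/4 - 39*r + 63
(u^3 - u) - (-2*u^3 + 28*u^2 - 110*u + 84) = 3*u^3 - 28*u^2 + 109*u - 84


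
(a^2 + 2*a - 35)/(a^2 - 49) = (a - 5)/(a - 7)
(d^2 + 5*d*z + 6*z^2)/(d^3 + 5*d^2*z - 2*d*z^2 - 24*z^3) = (-d - 2*z)/(-d^2 - 2*d*z + 8*z^2)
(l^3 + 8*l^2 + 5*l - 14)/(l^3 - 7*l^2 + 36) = (l^2 + 6*l - 7)/(l^2 - 9*l + 18)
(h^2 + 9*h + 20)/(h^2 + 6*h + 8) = (h + 5)/(h + 2)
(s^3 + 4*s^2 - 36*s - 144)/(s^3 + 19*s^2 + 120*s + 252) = (s^2 - 2*s - 24)/(s^2 + 13*s + 42)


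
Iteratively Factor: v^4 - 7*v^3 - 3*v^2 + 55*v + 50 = (v - 5)*(v^3 - 2*v^2 - 13*v - 10) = (v - 5)^2*(v^2 + 3*v + 2) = (v - 5)^2*(v + 1)*(v + 2)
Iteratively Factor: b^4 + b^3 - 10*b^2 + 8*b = (b - 2)*(b^3 + 3*b^2 - 4*b) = (b - 2)*(b - 1)*(b^2 + 4*b) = (b - 2)*(b - 1)*(b + 4)*(b)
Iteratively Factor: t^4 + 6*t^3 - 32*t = (t + 4)*(t^3 + 2*t^2 - 8*t) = t*(t + 4)*(t^2 + 2*t - 8) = t*(t - 2)*(t + 4)*(t + 4)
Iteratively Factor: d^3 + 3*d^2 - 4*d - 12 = (d + 3)*(d^2 - 4) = (d - 2)*(d + 3)*(d + 2)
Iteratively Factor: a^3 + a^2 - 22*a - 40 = (a + 4)*(a^2 - 3*a - 10) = (a + 2)*(a + 4)*(a - 5)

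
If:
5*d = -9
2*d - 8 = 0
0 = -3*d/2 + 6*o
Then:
No Solution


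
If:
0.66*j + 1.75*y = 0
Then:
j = -2.65151515151515*y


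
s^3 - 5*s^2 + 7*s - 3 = (s - 3)*(s - 1)^2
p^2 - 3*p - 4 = (p - 4)*(p + 1)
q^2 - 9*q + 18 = (q - 6)*(q - 3)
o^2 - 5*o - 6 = (o - 6)*(o + 1)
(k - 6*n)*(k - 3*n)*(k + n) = k^3 - 8*k^2*n + 9*k*n^2 + 18*n^3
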